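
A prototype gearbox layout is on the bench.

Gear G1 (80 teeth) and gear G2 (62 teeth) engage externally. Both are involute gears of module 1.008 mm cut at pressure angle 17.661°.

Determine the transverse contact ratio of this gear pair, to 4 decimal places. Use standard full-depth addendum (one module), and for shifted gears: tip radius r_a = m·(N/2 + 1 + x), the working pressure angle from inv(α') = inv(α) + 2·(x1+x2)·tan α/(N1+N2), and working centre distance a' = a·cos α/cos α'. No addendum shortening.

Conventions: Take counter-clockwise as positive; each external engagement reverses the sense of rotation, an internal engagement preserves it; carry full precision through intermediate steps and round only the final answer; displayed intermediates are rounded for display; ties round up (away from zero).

single-mesh involute tooth geometry (80T engaging 62T at module 1.008)
base radii: r_b1 = 38.419646, r_b2 = 29.775226
tip radii: r_a1 = 41.328000, r_a2 = 32.256000
no profile shift: α' = α, a' = a
action lengths: √(r_a1²−r_b1²) = 15.229392, √(r_a2²−r_b2²) = 12.405058
base pitch p_b = π·m·cos α = 3.017472
CR = (15.229392 + 12.405058 − 71.568000·sin 17.66100°)/3.017472 = 1.962512
contact ratio ≈ 1.9625

1.9625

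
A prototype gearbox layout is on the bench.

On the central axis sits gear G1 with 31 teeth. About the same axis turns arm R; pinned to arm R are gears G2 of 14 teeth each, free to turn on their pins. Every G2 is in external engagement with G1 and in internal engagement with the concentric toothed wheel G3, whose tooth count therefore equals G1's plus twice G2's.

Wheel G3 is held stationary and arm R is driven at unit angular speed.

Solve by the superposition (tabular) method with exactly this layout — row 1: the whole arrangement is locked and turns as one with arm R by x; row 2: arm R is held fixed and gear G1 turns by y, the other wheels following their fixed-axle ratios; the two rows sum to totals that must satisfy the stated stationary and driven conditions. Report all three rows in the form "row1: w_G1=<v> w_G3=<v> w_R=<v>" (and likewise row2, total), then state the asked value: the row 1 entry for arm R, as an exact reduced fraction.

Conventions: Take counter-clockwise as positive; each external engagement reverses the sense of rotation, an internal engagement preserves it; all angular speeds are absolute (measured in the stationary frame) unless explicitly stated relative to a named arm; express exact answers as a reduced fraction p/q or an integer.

recognized (axles ride arm R): planetary set, 31/14/59 teeth
row 1: whole set turns with the arm by x
row 2 — arm fixed, fixed-axis ratios: sun y, ring −(31/59)·y, arm 0
boundary: total ω_ring = x − (31/59)·y = 0 and total ω_arm = x = 1  ⇒  y = 59/31, x = 1
row 2 ring = −(31/59)·59/31 = -1
totals (row 1 + row 2): sun 1 + 59/31 = 90/31, ring 1 + (-1) = 0, arm 1 + 0 = 1
asked cell (row1, arm) = 1

row1: w_G1=1 w_G3=1 w_R=1
row2: w_G1=59/31 w_G3=-1 w_R=0
total: w_G1=90/31 w_G3=0 w_R=1
asked value: 1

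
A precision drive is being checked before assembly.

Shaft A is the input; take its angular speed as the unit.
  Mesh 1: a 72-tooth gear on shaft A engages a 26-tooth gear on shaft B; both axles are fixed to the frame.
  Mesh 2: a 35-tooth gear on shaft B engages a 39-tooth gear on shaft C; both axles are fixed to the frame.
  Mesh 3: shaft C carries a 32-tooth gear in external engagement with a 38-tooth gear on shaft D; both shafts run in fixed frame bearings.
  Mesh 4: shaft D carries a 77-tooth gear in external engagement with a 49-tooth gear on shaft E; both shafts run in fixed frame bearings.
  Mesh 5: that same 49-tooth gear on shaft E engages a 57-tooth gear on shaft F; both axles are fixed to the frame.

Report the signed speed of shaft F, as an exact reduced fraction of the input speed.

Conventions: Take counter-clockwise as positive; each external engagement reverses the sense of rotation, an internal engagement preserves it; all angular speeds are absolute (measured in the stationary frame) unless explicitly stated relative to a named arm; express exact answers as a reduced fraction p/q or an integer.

5-mesh fixed-axis compound train (all bearings frame-fixed)
mesh 1 [72T→26T]: |ω|/ω_in = 1×72/26 = 36/13, sense flips to −
mesh 2 [35T→39T]: |ω|/ω_in = (36/13)×35/39 = 420/169, sense flips to +
mesh 3 [32T→38T]: |ω|/ω_in = (420/169)×32/38 = 6720/3211, sense flips to −
mesh 4 [77T→49T]: |ω|/ω_in = (6720/3211)×77/49 = 10560/3211, sense flips to +
mesh 5 [49T→57T]: |ω|/ω_in = (10560/3211)×49/57 = 172480/61009, sense flips to −
signed output speed (× input speed) = -172480/61009

-172480/61009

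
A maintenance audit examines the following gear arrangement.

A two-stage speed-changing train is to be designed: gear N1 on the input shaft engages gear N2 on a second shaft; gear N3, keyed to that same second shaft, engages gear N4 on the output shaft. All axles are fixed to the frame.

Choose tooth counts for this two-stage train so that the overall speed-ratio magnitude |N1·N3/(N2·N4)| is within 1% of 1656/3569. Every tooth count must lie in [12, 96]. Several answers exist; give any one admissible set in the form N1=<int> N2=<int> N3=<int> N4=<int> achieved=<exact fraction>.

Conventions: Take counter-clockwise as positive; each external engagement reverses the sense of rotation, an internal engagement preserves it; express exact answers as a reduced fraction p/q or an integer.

N1=18 N2=43 N3=92 N4=83 achieved=1656/3569

2-stage fixed-axis compound train for ratio 1656/3569
target = 1656/3569 in lowest terms: an exact hit needs N1·N3 = k·1656 and N2·N4 = k·3569 for one integer k, every count in [12, 96]; additionally prefer no 1:1 stage (N1 ≠ N2, N3 ≠ N4)
k = 1: N1·N3 = 1656 = 18·92, N2·N4 = 3569 = 43·83
achieved = 18·92/(43·83) = 1656/3569; |achieved − target| = 0 ≤ 414/89225 ✓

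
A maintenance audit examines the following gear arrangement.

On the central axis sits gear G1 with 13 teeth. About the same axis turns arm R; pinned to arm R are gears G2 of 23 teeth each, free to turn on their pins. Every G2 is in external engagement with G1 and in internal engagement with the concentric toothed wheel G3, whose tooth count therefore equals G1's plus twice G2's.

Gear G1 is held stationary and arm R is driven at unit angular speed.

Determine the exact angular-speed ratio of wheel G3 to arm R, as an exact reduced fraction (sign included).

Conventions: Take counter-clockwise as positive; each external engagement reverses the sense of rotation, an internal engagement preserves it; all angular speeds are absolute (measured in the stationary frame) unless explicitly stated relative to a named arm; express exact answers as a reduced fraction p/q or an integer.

72/59

class = planetary set [G3 = 13+2·23 = 59; Willis about the carrier]
ring teeth: 13 + 2·23 = 59
13(ω_sun−ω_arm) = −59(ω_ring−ω_arm),  ω_sun = 0, ω_arm = 1
ω_ring = 1 − (13/59)(0−1) = 72/59
ω_out/ω_in = 72/59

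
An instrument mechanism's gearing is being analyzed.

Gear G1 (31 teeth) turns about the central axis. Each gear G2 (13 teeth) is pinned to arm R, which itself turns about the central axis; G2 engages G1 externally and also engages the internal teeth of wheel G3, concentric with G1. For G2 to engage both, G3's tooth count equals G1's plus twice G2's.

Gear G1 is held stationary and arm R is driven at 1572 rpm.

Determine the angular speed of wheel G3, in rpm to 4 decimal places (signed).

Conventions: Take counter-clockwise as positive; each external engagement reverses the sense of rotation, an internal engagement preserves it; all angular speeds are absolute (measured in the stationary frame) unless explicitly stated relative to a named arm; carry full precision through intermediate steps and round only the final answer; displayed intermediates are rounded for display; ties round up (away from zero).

topology: planetary set — G1 31T / G2 13T / G3 57T, arm = carrier (Willis)
normalise by the input: solve with ω_arm = 1, then scale by 1572 rpm
ring teeth: 31 + 2·13 = 57
31(ω_sun−ω_arm) = −57(ω_ring−ω_arm),  ω_sun = 0, ω_arm = 1
ω_ring = 1 − (31/57)(0−1) = 88/57
scale: ω_ring = 88/57 × 1572 rpm = +2426.9474 rpm

+2426.9474 rpm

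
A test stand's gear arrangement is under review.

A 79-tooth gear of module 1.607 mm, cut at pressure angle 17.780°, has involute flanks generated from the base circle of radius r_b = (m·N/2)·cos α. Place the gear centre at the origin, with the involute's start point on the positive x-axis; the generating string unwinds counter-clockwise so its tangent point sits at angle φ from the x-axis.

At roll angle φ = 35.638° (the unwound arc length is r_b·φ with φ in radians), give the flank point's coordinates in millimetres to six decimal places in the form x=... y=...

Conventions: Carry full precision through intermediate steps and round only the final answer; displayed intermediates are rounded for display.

x=71.030312 y=4.663503

recognized (one wheel, involute flank): single-mesh tooth geometry, m = 1.607, N = 79
pitch radius r_p = m·N/2 = 1.607·79/2 = 63.476500
base radius r_b = r_p·cos α = 63.476500·cos 17.780° = 60.444611
roll angle φ = 35.638° = 0.62200044 rad
x = r_b·(cos φ + φ·sin φ) = 71.030312
y = r_b·(sin φ − φ·cos φ) = 4.663503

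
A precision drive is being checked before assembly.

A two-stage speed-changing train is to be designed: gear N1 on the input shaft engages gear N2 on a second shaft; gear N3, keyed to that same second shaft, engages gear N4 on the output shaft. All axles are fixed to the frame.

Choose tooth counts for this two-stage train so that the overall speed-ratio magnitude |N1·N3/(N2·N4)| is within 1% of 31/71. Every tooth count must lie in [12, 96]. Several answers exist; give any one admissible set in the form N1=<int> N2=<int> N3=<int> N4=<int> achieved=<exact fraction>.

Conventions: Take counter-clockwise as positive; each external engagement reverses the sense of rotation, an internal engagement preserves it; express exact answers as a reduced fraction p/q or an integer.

2-stage fixed-axis compound train for ratio 31/71
target = 31/71 in lowest terms: an exact hit needs N1·N3 = k·31 and N2·N4 = k·71 for one integer k, every count in [12, 96]; additionally prefer no 1:1 stage (N1 ≠ N2, N3 ≠ N4)
k = 1…11: no 1:1-free in-range split of k·31 and k·71 into factor pairs; take k = 12
k = 12: N1·N3 = 372 = 12·31, N2·N4 = 852 = 71·12
achieved = 12·31/(71·12) = 31/71; |achieved − target| = 0 ≤ 31/7100 ✓

N1=12 N2=71 N3=31 N4=12 achieved=31/71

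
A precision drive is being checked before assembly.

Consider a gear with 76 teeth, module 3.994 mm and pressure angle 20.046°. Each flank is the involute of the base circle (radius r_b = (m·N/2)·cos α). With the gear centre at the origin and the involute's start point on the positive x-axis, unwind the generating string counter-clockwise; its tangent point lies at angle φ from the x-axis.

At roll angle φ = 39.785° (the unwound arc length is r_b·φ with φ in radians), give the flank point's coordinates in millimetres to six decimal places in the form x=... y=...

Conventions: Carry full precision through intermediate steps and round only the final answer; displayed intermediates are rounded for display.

topology: single-mesh involute geometry — m = 3.994, N = 76
pitch radius r_p = m·N/2 = 3.994·76/2 = 151.772000
base radius r_b = r_p·cos α = 151.772000·cos 20.046° = 142.577307
roll angle φ = 39.785° = 0.69437924 rad
x = r_b·(cos φ + φ·sin φ) = 172.916373
y = r_b·(sin φ − φ·cos φ) = 15.157688

x=172.916373 y=15.157688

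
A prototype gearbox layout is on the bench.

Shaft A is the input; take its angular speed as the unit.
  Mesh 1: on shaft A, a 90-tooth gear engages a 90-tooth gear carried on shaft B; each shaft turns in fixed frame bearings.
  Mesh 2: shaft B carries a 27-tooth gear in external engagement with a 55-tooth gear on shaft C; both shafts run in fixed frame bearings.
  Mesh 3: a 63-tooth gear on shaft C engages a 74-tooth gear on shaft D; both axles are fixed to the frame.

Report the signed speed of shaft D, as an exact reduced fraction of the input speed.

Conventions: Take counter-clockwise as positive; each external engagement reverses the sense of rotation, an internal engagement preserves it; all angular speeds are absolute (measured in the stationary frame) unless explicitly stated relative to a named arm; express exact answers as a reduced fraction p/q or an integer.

3-mesh fixed-axis compound train (all bearings frame-fixed)
mesh 1 [90T→90T]: |ω|/ω_in = 1×90/90 = 1, sense flips to −
mesh 2 [27T→55T]: |ω|/ω_in = 1×27/55 = 27/55, sense flips to +
mesh 3 [63T→74T]: |ω|/ω_in = (27/55)×63/74 = 1701/4070, sense flips to −
signed output speed (× input speed) = -1701/4070

-1701/4070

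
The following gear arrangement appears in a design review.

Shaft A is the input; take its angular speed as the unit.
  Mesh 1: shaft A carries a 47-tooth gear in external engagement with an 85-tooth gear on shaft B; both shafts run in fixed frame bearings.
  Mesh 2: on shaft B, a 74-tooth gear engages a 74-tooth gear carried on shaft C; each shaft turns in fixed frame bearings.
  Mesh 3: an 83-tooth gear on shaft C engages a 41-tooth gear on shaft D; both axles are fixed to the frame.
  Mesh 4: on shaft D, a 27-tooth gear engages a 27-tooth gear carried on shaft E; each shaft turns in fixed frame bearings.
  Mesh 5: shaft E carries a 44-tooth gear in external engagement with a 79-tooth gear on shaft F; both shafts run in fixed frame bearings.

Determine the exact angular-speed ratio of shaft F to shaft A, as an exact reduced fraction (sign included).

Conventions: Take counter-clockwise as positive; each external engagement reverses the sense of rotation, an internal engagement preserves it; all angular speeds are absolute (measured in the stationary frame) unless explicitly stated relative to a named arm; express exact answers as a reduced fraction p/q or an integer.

-171644/275315

class = fixed-axis compound train [5 meshes; 5 ratios multiply, 5 sense flips]
mesh 1 [47T→85T]: running ratio 47/85, sense −
mesh 2 [74T→74T]: running ratio 47/85, sense +
mesh 3 [83T→41T]: running ratio 3901/3485, sense −
mesh 4 [27T→27T]: running ratio 3901/3485, sense +
mesh 5 [44T→79T]: running ratio 171644/275315, sense −
ω_out/ω_in = -171644/275315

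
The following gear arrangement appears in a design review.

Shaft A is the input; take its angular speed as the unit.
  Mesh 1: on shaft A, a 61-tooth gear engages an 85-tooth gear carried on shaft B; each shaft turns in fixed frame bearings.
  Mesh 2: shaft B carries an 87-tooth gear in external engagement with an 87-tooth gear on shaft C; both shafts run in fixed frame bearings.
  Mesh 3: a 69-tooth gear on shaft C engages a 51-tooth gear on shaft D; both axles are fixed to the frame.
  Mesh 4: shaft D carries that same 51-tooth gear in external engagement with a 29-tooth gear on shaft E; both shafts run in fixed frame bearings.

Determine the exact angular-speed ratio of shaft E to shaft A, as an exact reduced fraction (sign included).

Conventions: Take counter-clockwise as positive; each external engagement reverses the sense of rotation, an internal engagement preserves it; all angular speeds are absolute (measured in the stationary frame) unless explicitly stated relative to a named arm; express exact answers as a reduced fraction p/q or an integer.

4209/2465

class = fixed-axis compound train [4 meshes; 4 ratios multiply, 4 sense flips]
mesh 1 [61T→85T]: running ratio 61/85, sense −
mesh 2 [87T→87T]: running ratio 61/85, sense +
mesh 3 [69T→51T]: running ratio 1403/1445, sense −
mesh 4 [51T→29T]: running ratio 4209/2465, sense +
ω_out/ω_in = 4209/2465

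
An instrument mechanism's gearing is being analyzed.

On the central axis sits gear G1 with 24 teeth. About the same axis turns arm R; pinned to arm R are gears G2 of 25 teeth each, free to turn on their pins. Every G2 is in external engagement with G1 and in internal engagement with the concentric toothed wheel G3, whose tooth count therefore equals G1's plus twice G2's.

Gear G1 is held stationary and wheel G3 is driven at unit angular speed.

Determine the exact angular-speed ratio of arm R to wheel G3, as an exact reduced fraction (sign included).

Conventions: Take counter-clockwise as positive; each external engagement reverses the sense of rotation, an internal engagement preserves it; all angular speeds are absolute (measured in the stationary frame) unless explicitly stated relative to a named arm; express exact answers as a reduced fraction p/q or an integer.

recognized (axles ride arm R): planetary set, 24/25/74 teeth
ring teeth: 24 + 2·25 = 74
24(ω_sun−ω_arm) = −74(ω_ring−ω_arm),  ω_sun = 0, ω_ring = 1
24(0−ω_arm) = −74(1−ω_arm)  ⇒  98·ω_arm = 74  ⇒  ω_arm = 37/49
ω_out/ω_in = 37/49

37/49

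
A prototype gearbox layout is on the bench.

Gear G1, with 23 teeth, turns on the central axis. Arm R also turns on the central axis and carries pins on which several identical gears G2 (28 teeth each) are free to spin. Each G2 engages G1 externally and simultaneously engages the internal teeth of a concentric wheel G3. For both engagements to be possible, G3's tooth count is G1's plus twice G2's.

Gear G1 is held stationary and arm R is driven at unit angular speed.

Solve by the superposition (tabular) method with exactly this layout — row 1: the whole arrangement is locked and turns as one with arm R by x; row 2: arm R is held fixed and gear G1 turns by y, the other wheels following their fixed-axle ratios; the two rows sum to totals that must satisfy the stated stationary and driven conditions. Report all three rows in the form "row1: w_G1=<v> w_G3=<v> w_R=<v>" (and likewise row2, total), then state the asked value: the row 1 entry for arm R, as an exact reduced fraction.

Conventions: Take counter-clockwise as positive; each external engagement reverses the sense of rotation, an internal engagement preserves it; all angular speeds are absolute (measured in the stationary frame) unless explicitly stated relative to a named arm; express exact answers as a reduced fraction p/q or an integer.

row1: w_G1=1 w_G3=1 w_R=1
row2: w_G1=-1 w_G3=23/79 w_R=0
total: w_G1=0 w_G3=102/79 w_R=1
asked value: 1

topology: planetary set — G1 23T / G2 28T / G3 79T, arm = carrier (Willis)
row 1 — lock + rotate with arm: ω_sun = ω_ring = ω_arm = x
row 2 — arm fixed, fixed-axis ratios: sun y, ring −(23/79)·y, arm 0
boundary: total ω_sun = x + y = 0 and total ω_arm = x = 1  ⇒  y = -1, x = 1
row 2 ring = −(23/79)·(-1) = 23/79
totals (row 1 + row 2): sun 1 + (-1) = 0, ring 1 + 23/79 = 102/79, arm 1 + 0 = 1
asked cell (row1, arm) = 1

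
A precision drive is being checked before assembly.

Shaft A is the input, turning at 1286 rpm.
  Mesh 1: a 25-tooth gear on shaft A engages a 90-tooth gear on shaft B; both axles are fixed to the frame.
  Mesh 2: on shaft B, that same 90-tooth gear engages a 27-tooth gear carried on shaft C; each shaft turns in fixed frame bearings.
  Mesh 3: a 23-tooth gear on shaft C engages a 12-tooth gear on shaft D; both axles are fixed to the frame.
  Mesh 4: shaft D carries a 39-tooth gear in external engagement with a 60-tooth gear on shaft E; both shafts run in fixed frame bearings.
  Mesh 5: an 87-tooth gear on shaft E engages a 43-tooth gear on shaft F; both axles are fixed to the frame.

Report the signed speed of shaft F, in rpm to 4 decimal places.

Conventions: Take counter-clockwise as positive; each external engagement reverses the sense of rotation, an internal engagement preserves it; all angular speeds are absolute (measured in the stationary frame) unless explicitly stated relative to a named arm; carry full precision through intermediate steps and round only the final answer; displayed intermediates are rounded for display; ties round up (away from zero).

topology: fixed-axis compound train — 5 meshes, A→F
mesh 1 [25T→90T]: ω = 1286.0000×25/90 = 357.2222 rpm, sense flips to −
mesh 2 [90T→27T]: ω = 357.2222×90/27 = 1190.7407 rpm, sense flips to +
mesh 3 [23T→12T]: ω = 1190.7407×23/12 = 2282.2531 rpm, sense flips to −
mesh 4 [39T→60T]: ω = 2282.2531×39/60 = 1483.4645 rpm, sense flips to +
mesh 5 [87T→43T]: ω = 1483.4645×87/43 = 3001.4282 rpm, sense flips to −
signed output speed = -3001.4282 rpm

-3001.4282 rpm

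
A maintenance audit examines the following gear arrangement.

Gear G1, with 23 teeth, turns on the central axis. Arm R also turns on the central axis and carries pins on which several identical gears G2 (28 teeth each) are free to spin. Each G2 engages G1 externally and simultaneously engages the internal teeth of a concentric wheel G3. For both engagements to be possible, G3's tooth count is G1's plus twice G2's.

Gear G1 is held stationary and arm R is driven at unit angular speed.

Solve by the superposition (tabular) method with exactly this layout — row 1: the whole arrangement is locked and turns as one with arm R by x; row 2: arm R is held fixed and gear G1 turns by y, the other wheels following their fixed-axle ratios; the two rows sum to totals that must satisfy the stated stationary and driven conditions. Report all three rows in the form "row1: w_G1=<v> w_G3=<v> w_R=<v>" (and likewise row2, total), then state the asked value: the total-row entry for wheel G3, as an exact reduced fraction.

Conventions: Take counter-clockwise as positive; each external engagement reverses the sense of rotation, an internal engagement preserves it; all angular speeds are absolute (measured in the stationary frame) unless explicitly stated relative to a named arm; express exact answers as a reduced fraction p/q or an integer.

row1: w_G1=1 w_G3=1 w_R=1
row2: w_G1=-1 w_G3=23/79 w_R=0
total: w_G1=0 w_G3=102/79 w_R=1
asked value: 102/79

topology: planetary set — G1 23T / G2 28T / G3 79T, arm = carrier (Willis)
row 1 — lock + rotate with arm: ω_sun = ω_ring = ω_arm = x
row 2 — arm fixed, fixed-axis ratios: sun y, ring −(23/79)·y, arm 0
boundary: total ω_sun = x + y = 0 and total ω_arm = x = 1  ⇒  y = -1, x = 1
row 2 ring = −(23/79)·(-1) = 23/79
totals (row 1 + row 2): sun 1 + (-1) = 0, ring 1 + 23/79 = 102/79, arm 1 + 0 = 1
asked cell (total, ring) = 102/79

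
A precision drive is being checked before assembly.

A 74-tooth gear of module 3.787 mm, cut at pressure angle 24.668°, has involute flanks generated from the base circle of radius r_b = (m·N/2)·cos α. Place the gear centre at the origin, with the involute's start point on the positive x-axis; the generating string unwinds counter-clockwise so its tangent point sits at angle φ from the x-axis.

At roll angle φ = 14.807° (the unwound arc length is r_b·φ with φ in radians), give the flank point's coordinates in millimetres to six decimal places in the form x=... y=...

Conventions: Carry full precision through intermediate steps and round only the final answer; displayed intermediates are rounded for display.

single-mesh involute tooth geometry (74T wheel at module 3.787)
pitch radius r_p = m·N/2 = 3.787·74/2 = 140.119000
base radius r_b = r_p·cos α = 140.119000·cos 24.668° = 127.331939
roll angle φ = 14.807° = 0.25843090 rad
x = r_b·(cos φ + φ·sin φ) = 131.513236
y = r_b·(sin φ − φ·cos φ) = 0.727690

x=131.513236 y=0.727690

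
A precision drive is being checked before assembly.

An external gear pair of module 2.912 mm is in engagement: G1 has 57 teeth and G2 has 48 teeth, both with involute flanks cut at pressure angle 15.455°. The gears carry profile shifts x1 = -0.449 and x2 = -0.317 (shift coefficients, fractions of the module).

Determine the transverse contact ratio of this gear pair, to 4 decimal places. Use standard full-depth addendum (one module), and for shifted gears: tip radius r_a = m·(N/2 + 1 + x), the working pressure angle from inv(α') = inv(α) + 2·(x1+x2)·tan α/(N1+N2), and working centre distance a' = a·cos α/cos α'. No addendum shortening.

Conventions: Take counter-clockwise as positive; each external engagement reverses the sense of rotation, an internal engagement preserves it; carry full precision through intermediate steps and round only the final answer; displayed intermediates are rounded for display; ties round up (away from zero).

single-mesh involute tooth geometry (57T engaging 48T at module 2.912)
base radii: r_b1 = 79.991013, r_b2 = 67.360853
tip radii: r_a1 = 84.596512, r_a2 = 71.876896
inv(α') = inv(15.455°) + 2·(-0.449-0.317)·tan α/(57+48) = 0.00270433  ⇒  α' = 11.45120°
a' = a·cos α / cos α' = 152.8800·cos 15.455°/cos 11.45120° = 150.344600
action lengths: √(r_a1²−r_b1²) = 27.531939, √(r_a2²−r_b2²) = 25.075958
base pitch p_b = π·m·cos α = 8.817515
CR = (27.531939 + 25.075958 − 150.344600·sin 11.45120°)/8.817515 = 2.581170
contact ratio ≈ 2.5812

2.5812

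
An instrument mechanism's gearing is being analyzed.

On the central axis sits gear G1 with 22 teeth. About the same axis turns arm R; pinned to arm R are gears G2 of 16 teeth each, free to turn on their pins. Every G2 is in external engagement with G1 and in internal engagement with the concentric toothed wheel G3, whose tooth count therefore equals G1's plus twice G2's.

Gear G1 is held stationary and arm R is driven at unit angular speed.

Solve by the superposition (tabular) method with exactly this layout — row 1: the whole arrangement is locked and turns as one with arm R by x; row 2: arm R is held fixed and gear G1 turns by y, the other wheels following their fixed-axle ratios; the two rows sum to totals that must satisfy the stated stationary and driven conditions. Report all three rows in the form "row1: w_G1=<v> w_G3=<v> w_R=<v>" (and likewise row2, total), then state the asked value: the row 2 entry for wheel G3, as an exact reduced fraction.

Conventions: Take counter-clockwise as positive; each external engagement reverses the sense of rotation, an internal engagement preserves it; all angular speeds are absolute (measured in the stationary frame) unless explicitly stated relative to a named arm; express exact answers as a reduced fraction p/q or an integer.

topology: planetary set — G1 22T / G2 16T / G3 54T, arm = carrier (Willis)
row 1: whole set turns with the arm by x
row 2 (arm held, sun turns y): ω_ring = −(22/54)·y, ω_arm = 0
boundary: total ω_sun = x + y = 0 and total ω_arm = x = 1  ⇒  y = -1, x = 1
row 2 ring = −(22/54)·(-1) = 11/27
totals (row 1 + row 2): sun 1 + (-1) = 0, ring 1 + 11/27 = 38/27, arm 1 + 0 = 1
asked cell (row2, ring) = 11/27

row1: w_G1=1 w_G3=1 w_R=1
row2: w_G1=-1 w_G3=11/27 w_R=0
total: w_G1=0 w_G3=38/27 w_R=1
asked value: 11/27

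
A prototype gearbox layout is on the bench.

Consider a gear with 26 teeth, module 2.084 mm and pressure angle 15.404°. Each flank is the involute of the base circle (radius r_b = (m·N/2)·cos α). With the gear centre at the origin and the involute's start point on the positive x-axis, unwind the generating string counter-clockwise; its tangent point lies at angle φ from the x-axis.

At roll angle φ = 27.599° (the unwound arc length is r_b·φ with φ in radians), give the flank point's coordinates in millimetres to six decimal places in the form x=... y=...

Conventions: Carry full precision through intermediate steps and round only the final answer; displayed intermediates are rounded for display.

recognized (one wheel, involute flank): single-mesh tooth geometry, m = 2.084, N = 26
pitch radius r_p = m·N/2 = 2.084·26/2 = 27.092000
base radius r_b = r_p·cos α = 27.092000·cos 15.404° = 26.118770
roll angle φ = 27.599° = 0.48169342 rad
x = r_b·(cos φ + φ·sin φ) = 28.975403
y = r_b·(sin φ − φ·cos φ) = 0.950677

x=28.975403 y=0.950677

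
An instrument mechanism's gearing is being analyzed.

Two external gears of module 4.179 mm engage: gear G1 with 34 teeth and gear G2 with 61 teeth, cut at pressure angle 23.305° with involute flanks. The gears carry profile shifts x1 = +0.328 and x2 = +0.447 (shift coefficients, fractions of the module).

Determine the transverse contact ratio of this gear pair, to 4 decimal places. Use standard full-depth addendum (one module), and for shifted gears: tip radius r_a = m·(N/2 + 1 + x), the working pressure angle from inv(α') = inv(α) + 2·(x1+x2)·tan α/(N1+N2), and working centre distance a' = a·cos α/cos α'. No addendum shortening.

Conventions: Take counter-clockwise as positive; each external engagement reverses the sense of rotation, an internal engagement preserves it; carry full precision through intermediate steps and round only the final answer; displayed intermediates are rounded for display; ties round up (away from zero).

1.5105

recognized (one external pair, fixed centres): single-mesh tooth geometry, m = 4.179, N1 = 34, N2 = 61
base radii: r_b1 = 65.246734, r_b2 = 117.060316
tip radii: r_a1 = 76.592712, r_a2 = 133.506513
inv(α') = inv(23.305°) + 2·(+0.328+0.447)·tan α/(34+61) = 0.03105089  ⇒  α' = 25.27982°
a' = a·cos α / cos α' = 198.5025·cos 23.305°/cos 25.27982° = 201.615116
action lengths: √(r_a1²−r_b1²) = 40.116172, √(r_a2²−r_b2²) = 64.194013
base pitch p_b = π·m·cos α = 12.057568
CR = (40.116172 + 64.194013 − 201.615116·sin 25.27982°)/12.057568 = 1.510470
contact ratio ≈ 1.5105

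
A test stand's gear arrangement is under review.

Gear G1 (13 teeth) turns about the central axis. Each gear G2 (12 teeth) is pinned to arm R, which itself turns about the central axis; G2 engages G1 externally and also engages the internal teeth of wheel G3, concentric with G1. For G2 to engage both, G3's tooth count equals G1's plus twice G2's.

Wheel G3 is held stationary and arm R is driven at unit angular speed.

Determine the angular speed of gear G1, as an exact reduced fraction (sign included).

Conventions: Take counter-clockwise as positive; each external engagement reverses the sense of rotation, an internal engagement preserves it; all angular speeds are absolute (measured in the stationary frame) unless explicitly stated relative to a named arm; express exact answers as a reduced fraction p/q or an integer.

class = planetary set [G3 = 13+2·12 = 37; Willis about the carrier]
ring teeth: 13 + 2·12 = 37
13(ω_sun−ω_arm) = −37(ω_ring−ω_arm),  ω_ring = 0, ω_arm = 1
ω_sun = 1 − (37/13)(0−1) = 50/13
exact speed ratio = 50/13

50/13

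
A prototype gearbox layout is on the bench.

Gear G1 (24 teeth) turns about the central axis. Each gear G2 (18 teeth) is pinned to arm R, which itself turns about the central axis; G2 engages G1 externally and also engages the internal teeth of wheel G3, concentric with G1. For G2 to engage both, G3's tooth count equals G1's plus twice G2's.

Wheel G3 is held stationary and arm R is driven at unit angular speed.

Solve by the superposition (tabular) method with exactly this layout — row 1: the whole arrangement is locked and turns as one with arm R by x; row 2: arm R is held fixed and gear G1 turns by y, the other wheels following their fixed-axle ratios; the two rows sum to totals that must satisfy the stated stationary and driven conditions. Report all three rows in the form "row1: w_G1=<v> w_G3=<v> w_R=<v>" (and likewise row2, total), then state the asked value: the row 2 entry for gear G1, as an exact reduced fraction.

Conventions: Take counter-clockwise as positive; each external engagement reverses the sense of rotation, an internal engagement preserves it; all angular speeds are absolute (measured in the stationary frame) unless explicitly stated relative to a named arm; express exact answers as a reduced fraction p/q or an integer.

row1: w_G1=1 w_G3=1 w_R=1
row2: w_G1=5/2 w_G3=-1 w_R=0
total: w_G1=7/2 w_G3=0 w_R=1
asked value: 5/2

topology: planetary set — G1 24T / G2 18T / G3 60T, arm = carrier (Willis)
row 1: whole set turns with the arm by x
superposition row 2 [arm held]: sun y, ring −(24/60)·y, arm 0
boundary: total ω_ring = x − (24/60)·y = 0 and total ω_arm = x = 1  ⇒  y = 5/2, x = 1
row 2 ring = −(24/60)·5/2 = -1
totals (row 1 + row 2): sun 1 + 5/2 = 7/2, ring 1 + (-1) = 0, arm 1 + 0 = 1
asked cell (row2, sun) = 5/2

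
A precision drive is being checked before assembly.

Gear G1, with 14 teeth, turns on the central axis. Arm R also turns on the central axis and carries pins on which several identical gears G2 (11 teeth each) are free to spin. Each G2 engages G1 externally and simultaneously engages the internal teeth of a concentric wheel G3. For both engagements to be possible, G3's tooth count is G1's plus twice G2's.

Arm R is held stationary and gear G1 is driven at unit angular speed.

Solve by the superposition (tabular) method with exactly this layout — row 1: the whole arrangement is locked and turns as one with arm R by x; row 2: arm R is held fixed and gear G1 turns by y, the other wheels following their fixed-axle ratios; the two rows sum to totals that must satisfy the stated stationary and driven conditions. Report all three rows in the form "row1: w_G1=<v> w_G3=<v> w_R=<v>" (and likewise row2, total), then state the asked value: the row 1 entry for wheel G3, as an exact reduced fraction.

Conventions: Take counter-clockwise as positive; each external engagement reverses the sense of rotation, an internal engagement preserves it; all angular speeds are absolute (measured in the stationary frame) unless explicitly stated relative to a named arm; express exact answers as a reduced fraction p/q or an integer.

topology: planetary set — G1 14T / G2 11T / G3 36T, arm = carrier (Willis)
row 1: whole set turns with the arm by x
row 2 (arm held, sun turns y): ω_ring = −(14/36)·y, ω_arm = 0
boundary: total ω_arm = x = 0 and total ω_sun = x + y = 1  ⇒  y = 1, x = 0
row 2 ring = −(14/36)·1 = -7/18
totals (row 1 + row 2): sun 0 + 1 = 1, ring 0 + (-7/18) = -7/18, arm 0 + 0 = 0
asked cell (row1, ring) = 0

row1: w_G1=0 w_G3=0 w_R=0
row2: w_G1=1 w_G3=-7/18 w_R=0
total: w_G1=1 w_G3=-7/18 w_R=0
asked value: 0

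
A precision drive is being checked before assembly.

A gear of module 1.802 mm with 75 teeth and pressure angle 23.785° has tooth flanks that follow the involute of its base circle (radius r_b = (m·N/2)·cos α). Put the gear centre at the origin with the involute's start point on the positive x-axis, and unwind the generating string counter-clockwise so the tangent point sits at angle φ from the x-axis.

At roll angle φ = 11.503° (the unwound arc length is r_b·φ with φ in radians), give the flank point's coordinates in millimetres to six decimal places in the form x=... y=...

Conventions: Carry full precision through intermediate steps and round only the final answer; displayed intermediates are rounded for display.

x=63.069200 y=0.166123

topology: single-mesh involute geometry — m = 1.802, N = 75
pitch radius r_p = m·N/2 = 1.802·75/2 = 67.575000
base radius r_b = r_p·cos α = 67.575000·cos 23.785° = 61.835537
roll angle φ = 11.503° = 0.20076522 rad
x = r_b·(cos φ + φ·sin φ) = 63.069200
y = r_b·(sin φ − φ·cos φ) = 0.166123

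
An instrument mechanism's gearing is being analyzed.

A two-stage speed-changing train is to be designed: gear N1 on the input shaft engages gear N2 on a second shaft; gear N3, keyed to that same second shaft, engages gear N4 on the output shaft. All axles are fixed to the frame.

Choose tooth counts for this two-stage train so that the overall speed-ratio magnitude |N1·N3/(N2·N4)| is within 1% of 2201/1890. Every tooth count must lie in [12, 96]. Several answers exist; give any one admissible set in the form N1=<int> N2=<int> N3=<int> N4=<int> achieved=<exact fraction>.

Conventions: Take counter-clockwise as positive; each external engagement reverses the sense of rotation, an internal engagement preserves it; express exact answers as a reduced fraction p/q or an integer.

class = fixed-axis compound train [2-stage, 2201/1890 wanted]
target = 2201/1890 in lowest terms: an exact hit needs N1·N3 = k·2201 and N2·N4 = k·1890 for one integer k, every count in [12, 96]; additionally prefer no 1:1 stage (N1 ≠ N2, N3 ≠ N4)
k = 1: N1·N3 = 2201 = 31·71, N2·N4 = 1890 = 21·90
achieved = 31·71/(21·90) = 2201/1890; |achieved − target| = 0 ≤ 2201/189000 ✓

N1=31 N2=21 N3=71 N4=90 achieved=2201/1890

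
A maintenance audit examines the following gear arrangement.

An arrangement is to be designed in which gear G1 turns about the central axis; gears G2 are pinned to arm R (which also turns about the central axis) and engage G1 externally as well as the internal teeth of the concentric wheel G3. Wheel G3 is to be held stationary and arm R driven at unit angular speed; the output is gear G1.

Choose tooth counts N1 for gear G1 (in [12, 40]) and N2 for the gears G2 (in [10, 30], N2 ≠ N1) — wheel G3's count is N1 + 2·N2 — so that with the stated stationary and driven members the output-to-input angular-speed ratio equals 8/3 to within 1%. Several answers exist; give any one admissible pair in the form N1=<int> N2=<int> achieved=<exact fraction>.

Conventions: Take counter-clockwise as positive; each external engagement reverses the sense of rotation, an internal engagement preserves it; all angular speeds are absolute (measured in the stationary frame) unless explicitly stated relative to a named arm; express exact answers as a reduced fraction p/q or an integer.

N1=30 N2=10 achieved=8/3

design class (target 8/3): planetary set
Willis with ω_ring = 0: ω_sun/ω_arm = (N1+N3)/N1; set equal to 8/3  ⇒  N3/N1 = 8/3 − 1 = 5/3
N3 = N1 + 2·N2  ⇒  N2/N1 = (N3/N1 − 1)/2 = (5/3 − 1)/2 = 1/3
smallest multiple with N1 ≥ 12 and N2 ≥ 10: k = 10  ⇒  N1 = 10·3 = 30, N2 = 10·1 = 10 (N1 ≤ 40, N2 ≤ 30, N2 ≠ N1 ✓), N3 = 30 + 2·10 = 50
check: (N1+N3)/N1 with N1 = 30, N3 = 50 gives 8/3; |achieved − target| = 0 ≤ 2/75 ✓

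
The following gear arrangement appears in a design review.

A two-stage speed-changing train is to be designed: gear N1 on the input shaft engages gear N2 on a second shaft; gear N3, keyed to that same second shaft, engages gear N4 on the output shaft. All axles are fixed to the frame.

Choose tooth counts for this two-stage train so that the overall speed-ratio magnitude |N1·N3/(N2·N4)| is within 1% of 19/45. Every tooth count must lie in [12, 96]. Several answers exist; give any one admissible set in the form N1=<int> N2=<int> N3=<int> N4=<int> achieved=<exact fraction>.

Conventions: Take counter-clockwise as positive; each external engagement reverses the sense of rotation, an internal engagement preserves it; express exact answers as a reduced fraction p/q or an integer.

topology: fixed-axis compound train — 2 stages, target 19/45
target = 19/45 in lowest terms: an exact hit needs N1·N3 = k·19 and N2·N4 = k·45 for one integer k, every count in [12, 96]; additionally prefer no 1:1 stage (N1 ≠ N2, N3 ≠ N4)
k = 1…11: no 1:1-free in-range split of k·19 and k·45 into factor pairs; take k = 12
k = 12: N1·N3 = 228 = 12·19, N2·N4 = 540 = 45·12
achieved = 12·19/(45·12) = 19/45; |achieved − target| = 0 ≤ 19/4500 ✓

N1=12 N2=45 N3=19 N4=12 achieved=19/45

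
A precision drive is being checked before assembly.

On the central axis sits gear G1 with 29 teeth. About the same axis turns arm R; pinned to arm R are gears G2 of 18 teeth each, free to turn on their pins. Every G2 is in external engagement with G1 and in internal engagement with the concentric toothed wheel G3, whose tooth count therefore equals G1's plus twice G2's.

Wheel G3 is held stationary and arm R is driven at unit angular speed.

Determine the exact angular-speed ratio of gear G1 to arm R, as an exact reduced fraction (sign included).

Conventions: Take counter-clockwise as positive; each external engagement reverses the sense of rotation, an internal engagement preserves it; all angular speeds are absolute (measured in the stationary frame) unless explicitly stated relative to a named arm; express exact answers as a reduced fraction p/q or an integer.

planetary set (29T centre, 18T on arm, 65T internal) — Willis relation
ring teeth: 29 + 2·18 = 65
29(ω_sun−ω_arm) = −65(ω_ring−ω_arm),  ω_ring = 0, ω_arm = 1
ω_sun = 1 − (65/29)(0−1) = 94/29
ω_out/ω_in = 94/29

94/29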